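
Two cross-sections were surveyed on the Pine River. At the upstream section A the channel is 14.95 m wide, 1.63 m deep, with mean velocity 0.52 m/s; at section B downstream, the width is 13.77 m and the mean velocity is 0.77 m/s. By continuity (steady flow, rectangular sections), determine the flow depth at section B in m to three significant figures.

1.20 m

Q = A₁V₁ = (14.95×1.63) × 0.52 = 12.67 m³/s
d₂ = Q/(b₂ V₂) = 12.67/(13.77×0.77) = 1.195 m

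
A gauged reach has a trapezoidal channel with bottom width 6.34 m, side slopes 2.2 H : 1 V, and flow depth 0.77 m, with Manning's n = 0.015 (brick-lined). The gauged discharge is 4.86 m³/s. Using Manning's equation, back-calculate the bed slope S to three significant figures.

0.000266

A = (b + z·y)·y = (6.34 + 2.2×0.77)×0.77 = 6.186 m²
P = b + 2y√(1+z²) = 6.34 + 2×0.77×√(1+2.2²) = 10.06 m
R = A/P = 6.186/10.06 = 0.6148 m
S = (Q·n / (1·A·R^(2/3)))² = (4.86×0.015 / (1×6.186×0.7231))² = 0.0002656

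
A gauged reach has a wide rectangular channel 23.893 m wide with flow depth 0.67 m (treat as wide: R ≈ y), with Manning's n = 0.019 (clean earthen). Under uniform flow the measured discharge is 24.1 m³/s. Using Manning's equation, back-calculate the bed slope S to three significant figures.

0.00140

A = b·y = 23.893 × 0.67 = 16.01 m²
Wide channel: R ≈ y = 0.67 m
S = (Q·n / (1·A·R^(2/3)))² = (24.1×0.019 / (1×16.01×0.7657))² = 0.001396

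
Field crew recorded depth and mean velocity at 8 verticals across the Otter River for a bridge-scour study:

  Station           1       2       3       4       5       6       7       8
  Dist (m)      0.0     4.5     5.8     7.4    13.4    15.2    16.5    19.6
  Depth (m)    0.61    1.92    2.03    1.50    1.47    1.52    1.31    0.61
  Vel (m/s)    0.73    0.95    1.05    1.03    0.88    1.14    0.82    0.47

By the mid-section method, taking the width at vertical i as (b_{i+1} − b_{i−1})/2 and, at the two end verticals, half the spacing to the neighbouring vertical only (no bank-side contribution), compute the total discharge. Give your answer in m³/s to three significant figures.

25.8 m³/s

w_1 = (4.5 − 0.0)/2 = 2.25 m; q_1 = 0.73 × 0.61 × 2.25 = 1.002 m³/s
w_2 = (5.8 − 0.0)/2 = 2.9 m; q_2 = 0.95 × 1.92 × 2.9 = 5.290 m³/s
w_3 = (7.4 − 4.5)/2 = 1.45 m; q_3 = 1.05 × 2.03 × 1.45 = 3.091 m³/s
w_4 = (13.4 − 5.8)/2 = 3.8 m; q_4 = 1.03 × 1.50 × 3.8 = 5.871 m³/s
w_5 = (15.2 − 7.4)/2 = 3.9 m; q_5 = 0.88 × 1.47 × 3.9 = 5.045 m³/s
w_6 = (16.5 − 13.4)/2 = 1.55 m; q_6 = 1.14 × 1.52 × 1.55 = 2.686 m³/s
w_7 = (19.6 − 15.2)/2 = 2.2 m; q_7 = 0.82 × 1.31 × 2.2 = 2.363 m³/s
w_8 = (19.6 − 16.5)/2 = 1.55 m; q_8 = 0.47 × 0.61 × 1.55 = 0.4444 m³/s
Q = Σ qᵢ = 25.79 m³/s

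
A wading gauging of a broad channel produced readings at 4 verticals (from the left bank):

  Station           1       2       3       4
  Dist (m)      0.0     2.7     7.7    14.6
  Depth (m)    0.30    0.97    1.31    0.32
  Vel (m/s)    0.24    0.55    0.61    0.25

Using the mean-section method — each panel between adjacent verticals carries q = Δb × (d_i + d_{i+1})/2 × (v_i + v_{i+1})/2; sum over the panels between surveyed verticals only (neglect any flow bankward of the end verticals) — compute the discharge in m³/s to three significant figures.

6.40 m³/s

Panel 1-2: Δb = 2.7 m, d̄ = (0.30+0.97)/2 = 0.635, v̄ = (0.24+0.55)/2 = 0.395 → q = 2.7×0.635×0.395 = 0.6772 m³/s
Panel 2-3: Δb = 5 m, d̄ = (0.97+1.31)/2 = 1.14, v̄ = (0.55+0.61)/2 = 0.58 → q = 5×1.14×0.58 = 3.306 m³/s
Panel 3-4: Δb = 6.9 m, d̄ = (1.31+0.32)/2 = 0.815, v̄ = (0.61+0.25)/2 = 0.43 → q = 6.9×0.815×0.43 = 2.418 m³/s
Q = Σ q = 6.401 m³/s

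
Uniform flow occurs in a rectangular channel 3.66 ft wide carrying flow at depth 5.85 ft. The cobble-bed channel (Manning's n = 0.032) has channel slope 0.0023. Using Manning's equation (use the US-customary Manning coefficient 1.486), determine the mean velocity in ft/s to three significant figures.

A = b·y = 3.66 × 5.85 = 21.41 ft²
P = b + 2y = 3.66 + 2×5.85 = 15.36 ft
R = A/P = 21.41/15.36 = 1.394 ft
Q = (1.486/n)·A·R^(2/3)·S^(1/2) = (1.486/0.032) × 21.41 × 1.394^(2/3) × 0.0023^(1/2) = 59.50 ft³/s
V = Q/A = 59.50/21.41 = 2.779 ft/s

2.78 ft/s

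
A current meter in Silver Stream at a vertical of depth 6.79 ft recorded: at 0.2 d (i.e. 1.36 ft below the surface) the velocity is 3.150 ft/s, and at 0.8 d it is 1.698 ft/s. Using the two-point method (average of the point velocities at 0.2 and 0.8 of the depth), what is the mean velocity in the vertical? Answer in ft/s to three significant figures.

2.42 ft/s

v̄ = (3.150 + 1.698) / 2 = 2.424 ft/s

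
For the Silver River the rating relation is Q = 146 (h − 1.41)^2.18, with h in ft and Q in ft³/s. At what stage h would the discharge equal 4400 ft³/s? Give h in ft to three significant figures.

6.18 ft

h − h₀ = (Q/C)^(1/b) = (4400/146)^(1/2.18) = 4.770 ft
h = 1.41 + 4.770 = 6.180 ft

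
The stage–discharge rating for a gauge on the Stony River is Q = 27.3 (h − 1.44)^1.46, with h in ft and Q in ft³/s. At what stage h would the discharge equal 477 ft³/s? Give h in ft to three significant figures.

8.53 ft

h − h₀ = (Q/C)^(1/b) = (477/27.3)^(1/1.46) = 7.095 ft
h = 1.44 + 7.095 = 8.535 ft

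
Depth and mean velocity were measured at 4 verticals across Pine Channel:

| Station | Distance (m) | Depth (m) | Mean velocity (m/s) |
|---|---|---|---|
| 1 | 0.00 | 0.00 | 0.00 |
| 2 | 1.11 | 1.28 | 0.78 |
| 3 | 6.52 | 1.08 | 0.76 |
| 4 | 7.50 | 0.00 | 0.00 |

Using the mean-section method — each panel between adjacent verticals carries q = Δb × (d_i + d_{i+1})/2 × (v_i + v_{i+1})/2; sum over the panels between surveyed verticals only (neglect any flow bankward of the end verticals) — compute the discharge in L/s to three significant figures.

5390 L/s

Panel 1-2: Δb = 1.11 m, d̄ = (0.00+1.28)/2 = 0.64, v̄ = (0.00+0.78)/2 = 0.39 → q = 1.11×0.64×0.39 = 0.2771 m³/s
Panel 2-3: Δb = 5.41 m, d̄ = (1.28+1.08)/2 = 1.18, v̄ = (0.78+0.76)/2 = 0.77 → q = 5.41×1.18×0.77 = 4.916 m³/s
Panel 3-4: Δb = 0.98 m, d̄ = (1.08+0.00)/2 = 0.54, v̄ = (0.76+0.00)/2 = 0.38 → q = 0.98×0.54×0.38 = 0.2011 m³/s
Q = Σ q = 5.394 m³/s
= 5.394 × 1000 = 5394 L/s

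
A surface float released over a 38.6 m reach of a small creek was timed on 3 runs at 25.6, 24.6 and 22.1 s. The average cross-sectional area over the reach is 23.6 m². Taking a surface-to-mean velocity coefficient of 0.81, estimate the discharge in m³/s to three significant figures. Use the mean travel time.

t̄ = (25.6 + 24.6 + 22.1) / 3 = 24.1 s
v_surface = L / t̄ = 38.6 / 24.1 = 1.602 m/s
v_mean = 0.81 × 1.602 = 1.297 m/s
Q = A × v_mean = 23.6 × 1.297 = 30.62 m³/s

30.6 m³/s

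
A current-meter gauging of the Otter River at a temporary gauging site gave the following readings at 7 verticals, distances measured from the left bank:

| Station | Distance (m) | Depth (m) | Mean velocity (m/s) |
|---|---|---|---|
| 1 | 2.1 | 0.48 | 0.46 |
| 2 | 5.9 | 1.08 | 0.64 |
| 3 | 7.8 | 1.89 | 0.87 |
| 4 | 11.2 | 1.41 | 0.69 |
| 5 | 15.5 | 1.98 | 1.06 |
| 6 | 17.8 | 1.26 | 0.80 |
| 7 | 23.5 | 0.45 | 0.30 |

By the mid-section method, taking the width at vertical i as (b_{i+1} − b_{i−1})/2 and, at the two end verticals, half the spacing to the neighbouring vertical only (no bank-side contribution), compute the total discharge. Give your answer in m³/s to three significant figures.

w_1 = (5.9 − 2.1)/2 = 1.9 m; q_1 = 0.46 × 0.48 × 1.9 = 0.4195 m³/s
w_2 = (7.8 − 2.1)/2 = 2.85 m; q_2 = 0.64 × 1.08 × 2.85 = 1.970 m³/s
w_3 = (11.2 − 5.9)/2 = 2.65 m; q_3 = 0.87 × 1.89 × 2.65 = 4.357 m³/s
w_4 = (15.5 − 7.8)/2 = 3.85 m; q_4 = 0.69 × 1.41 × 3.85 = 3.746 m³/s
w_5 = (17.8 − 11.2)/2 = 3.3 m; q_5 = 1.06 × 1.98 × 3.3 = 6.926 m³/s
w_6 = (23.5 − 15.5)/2 = 4 m; q_6 = 0.80 × 1.26 × 4 = 4.032 m³/s
w_7 = (23.5 − 17.8)/2 = 2.85 m; q_7 = 0.30 × 0.45 × 2.85 = 0.3848 m³/s
Q = Σ qᵢ = 21.84 m³/s

21.8 m³/s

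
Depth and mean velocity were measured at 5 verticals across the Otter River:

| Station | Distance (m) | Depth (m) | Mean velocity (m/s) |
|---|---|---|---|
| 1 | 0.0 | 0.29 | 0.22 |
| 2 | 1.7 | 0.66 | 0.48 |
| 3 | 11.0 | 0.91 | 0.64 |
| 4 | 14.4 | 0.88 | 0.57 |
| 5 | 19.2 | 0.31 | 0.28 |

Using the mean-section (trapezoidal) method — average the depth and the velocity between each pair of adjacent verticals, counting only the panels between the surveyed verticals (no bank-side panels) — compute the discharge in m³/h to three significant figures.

Panel 1-2: Δb = 1.7 m, d̄ = (0.29+0.66)/2 = 0.475, v̄ = (0.22+0.48)/2 = 0.35 → q = 1.7×0.475×0.35 = 0.2826 m³/s
Panel 2-3: Δb = 9.3 m, d̄ = (0.66+0.91)/2 = 0.785, v̄ = (0.48+0.64)/2 = 0.56 → q = 9.3×0.785×0.56 = 4.088 m³/s
Panel 3-4: Δb = 3.4 m, d̄ = (0.91+0.88)/2 = 0.895, v̄ = (0.64+0.57)/2 = 0.605 → q = 3.4×0.895×0.605 = 1.841 m³/s
Panel 4-5: Δb = 4.8 m, d̄ = (0.88+0.31)/2 = 0.595, v̄ = (0.57+0.28)/2 = 0.425 → q = 4.8×0.595×0.425 = 1.214 m³/s
Q = Σ q = 7.426 m³/s
= 7.426 × 3600 = 26730 m³/h

26700 m³/h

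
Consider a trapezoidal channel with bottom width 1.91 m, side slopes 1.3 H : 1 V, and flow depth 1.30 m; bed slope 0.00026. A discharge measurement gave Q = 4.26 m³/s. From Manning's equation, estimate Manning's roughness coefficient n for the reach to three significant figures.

0.0147

A = (b + z·y)·y = (1.91 + 1.3×1.30)×1.30 = 4.680 m²
P = b + 2y√(1+z²) = 1.91 + 2×1.30×√(1+1.3²) = 6.174 m
R = A/P = 4.680/6.174 = 0.7580 m
n = (1/Q)·A·R^(2/3)·S^(1/2) = (1/4.26) × 4.680 × 0.8313 × 0.01612 = 0.01473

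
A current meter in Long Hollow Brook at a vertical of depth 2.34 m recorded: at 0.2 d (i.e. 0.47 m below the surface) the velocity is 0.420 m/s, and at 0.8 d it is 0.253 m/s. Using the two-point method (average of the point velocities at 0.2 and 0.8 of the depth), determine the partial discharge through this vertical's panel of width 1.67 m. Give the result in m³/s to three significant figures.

1.31 m³/s

v̄ = (0.420 + 0.253) / 2 = 0.3365 m/s
q = v̄ × d × w = 0.3365 × 2.34 × 1.67 = 1.315 m³/s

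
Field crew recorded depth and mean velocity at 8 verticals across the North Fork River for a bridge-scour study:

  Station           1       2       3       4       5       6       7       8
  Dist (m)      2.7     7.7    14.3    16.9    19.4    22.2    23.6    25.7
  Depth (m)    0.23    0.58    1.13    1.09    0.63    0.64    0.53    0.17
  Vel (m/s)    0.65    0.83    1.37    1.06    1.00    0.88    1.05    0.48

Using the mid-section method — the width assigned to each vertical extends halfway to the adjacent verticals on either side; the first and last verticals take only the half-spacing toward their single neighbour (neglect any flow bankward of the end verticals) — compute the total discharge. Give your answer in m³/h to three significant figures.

61700 m³/h

w_1 = (7.7 − 2.7)/2 = 2.5 m; q_1 = 0.65 × 0.23 × 2.5 = 0.3738 m³/s
w_2 = (14.3 − 2.7)/2 = 5.8 m; q_2 = 0.83 × 0.58 × 5.8 = 2.792 m³/s
w_3 = (16.9 − 7.7)/2 = 4.6 m; q_3 = 1.37 × 1.13 × 4.6 = 7.121 m³/s
w_4 = (19.4 − 14.3)/2 = 2.55 m; q_4 = 1.06 × 1.09 × 2.55 = 2.946 m³/s
w_5 = (22.2 − 16.9)/2 = 2.65 m; q_5 = 1.00 × 0.63 × 2.65 = 1.670 m³/s
w_6 = (23.6 − 19.4)/2 = 2.1 m; q_6 = 0.88 × 0.64 × 2.1 = 1.183 m³/s
w_7 = (25.7 − 22.2)/2 = 1.75 m; q_7 = 1.05 × 0.53 × 1.75 = 0.9739 m³/s
w_8 = (25.7 − 23.6)/2 = 1.05 m; q_8 = 0.48 × 0.17 × 1.05 = 0.08568 m³/s
Q = Σ qᵢ = 17.15 m³/s
= 17.15 × 3600 = 61720 m³/h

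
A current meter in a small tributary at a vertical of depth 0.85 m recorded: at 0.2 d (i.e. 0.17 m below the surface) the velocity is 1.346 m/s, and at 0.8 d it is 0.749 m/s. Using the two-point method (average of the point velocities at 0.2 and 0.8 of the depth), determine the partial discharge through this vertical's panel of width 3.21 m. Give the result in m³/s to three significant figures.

2.86 m³/s

v̄ = (1.346 + 0.749) / 2 = 1.048 m/s
q = v̄ × d × w = 1.048 × 0.85 × 3.21 = 2.858 m³/s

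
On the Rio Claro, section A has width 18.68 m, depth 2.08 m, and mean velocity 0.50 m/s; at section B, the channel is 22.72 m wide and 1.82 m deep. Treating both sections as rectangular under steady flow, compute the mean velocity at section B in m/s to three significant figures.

0.470 m/s

Q = A₁V₁ = (18.68×2.08) × 0.50 = 19.43 m³/s
A₂ = 22.72 × 1.82 = 41.35 m²
V₂ = Q/A₂ = 19.43/41.35 = 0.4698 m/s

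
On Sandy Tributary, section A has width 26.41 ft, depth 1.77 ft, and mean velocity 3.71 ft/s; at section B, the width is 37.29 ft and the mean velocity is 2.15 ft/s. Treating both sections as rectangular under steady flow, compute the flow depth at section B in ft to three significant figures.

2.16 ft

Q = A₁V₁ = (26.41×1.77) × 3.71 = 173.4 ft³/s
d₂ = Q/(b₂ V₂) = 173.4/(37.29×2.15) = 2.163 ft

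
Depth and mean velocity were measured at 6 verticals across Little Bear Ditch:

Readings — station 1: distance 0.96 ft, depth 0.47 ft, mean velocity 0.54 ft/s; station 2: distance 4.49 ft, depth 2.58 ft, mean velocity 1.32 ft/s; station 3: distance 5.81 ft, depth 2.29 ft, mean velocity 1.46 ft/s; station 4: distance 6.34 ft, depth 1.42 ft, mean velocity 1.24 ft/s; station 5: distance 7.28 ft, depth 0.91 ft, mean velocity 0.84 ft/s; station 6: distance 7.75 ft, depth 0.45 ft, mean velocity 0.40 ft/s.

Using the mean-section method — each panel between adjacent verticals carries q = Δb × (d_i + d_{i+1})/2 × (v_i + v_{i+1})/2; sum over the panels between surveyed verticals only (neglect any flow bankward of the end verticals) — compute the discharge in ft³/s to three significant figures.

Panel 1-2: Δb = 3.53 ft, d̄ = (0.47+2.58)/2 = 1.525, v̄ = (0.54+1.32)/2 = 0.93 → q = 3.53×1.525×0.93 = 5.006 ft³/s
Panel 2-3: Δb = 1.32 ft, d̄ = (2.58+2.29)/2 = 2.435, v̄ = (1.32+1.46)/2 = 1.39 → q = 1.32×2.435×1.39 = 4.468 ft³/s
Panel 3-4: Δb = 0.53 ft, d̄ = (2.29+1.42)/2 = 1.855, v̄ = (1.46+1.24)/2 = 1.35 → q = 0.53×1.855×1.35 = 1.327 ft³/s
Panel 4-5: Δb = 0.94 ft, d̄ = (1.42+0.91)/2 = 1.165, v̄ = (1.24+0.84)/2 = 1.04 → q = 0.94×1.165×1.04 = 1.139 ft³/s
Panel 5-6: Δb = 0.47 ft, d̄ = (0.91+0.45)/2 = 0.68, v̄ = (0.84+0.40)/2 = 0.62 → q = 0.47×0.68×0.62 = 0.1982 ft³/s
Q = Σ q = 12.14 ft³/s

12.1 ft³/s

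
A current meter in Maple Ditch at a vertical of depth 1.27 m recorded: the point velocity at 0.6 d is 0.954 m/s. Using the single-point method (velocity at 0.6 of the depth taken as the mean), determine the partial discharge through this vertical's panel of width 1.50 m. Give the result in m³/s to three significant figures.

v̄ = v₀.₆ = 0.954 m/s
q = v̄ × d × w = 0.9540 × 1.27 × 1.50 = 1.817 m³/s

1.82 m³/s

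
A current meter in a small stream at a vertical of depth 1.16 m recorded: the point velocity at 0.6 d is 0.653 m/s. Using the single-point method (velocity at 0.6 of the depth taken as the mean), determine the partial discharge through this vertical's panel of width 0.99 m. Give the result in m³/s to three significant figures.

v̄ = v₀.₆ = 0.653 m/s
q = v̄ × d × w = 0.6530 × 1.16 × 0.99 = 0.7499 m³/s

0.750 m³/s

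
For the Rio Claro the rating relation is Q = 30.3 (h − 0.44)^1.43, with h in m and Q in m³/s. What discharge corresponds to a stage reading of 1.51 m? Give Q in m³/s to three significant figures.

Q = 30.3 × (1.51 − 0.44)^1.43 = 30.3 × 1.07^1.43 = 33.38 m³/s

33.4 m³/s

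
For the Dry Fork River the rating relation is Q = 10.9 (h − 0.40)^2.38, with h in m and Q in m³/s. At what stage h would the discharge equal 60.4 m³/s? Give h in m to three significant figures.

h − h₀ = (Q/C)^(1/b) = (60.4/10.9)^(1/2.38) = 2.053 m
h = 0.40 + 2.053 = 2.453 m

2.45 m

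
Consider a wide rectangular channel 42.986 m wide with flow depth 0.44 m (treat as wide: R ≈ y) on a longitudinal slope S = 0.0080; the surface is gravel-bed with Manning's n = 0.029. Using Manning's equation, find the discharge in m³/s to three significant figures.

A = b·y = 42.986 × 0.44 = 18.91 m²
Wide channel: R ≈ y = 0.44 m
Q = (1/n)·A·R^(2/3)·S^(1/2) = (1/0.029) × 18.91 × 0.4400^(2/3) × 0.0080^(1/2) = 33.75 m³/s

33.7 m³/s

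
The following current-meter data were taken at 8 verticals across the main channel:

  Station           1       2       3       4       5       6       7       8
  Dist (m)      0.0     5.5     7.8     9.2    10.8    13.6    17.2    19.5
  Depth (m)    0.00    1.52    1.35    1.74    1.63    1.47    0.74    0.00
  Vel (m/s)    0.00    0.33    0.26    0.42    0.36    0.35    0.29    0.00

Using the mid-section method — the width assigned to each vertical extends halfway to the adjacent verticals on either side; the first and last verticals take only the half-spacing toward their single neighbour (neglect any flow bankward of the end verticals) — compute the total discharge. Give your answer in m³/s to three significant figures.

7.27 m³/s

w_2 = (7.8 − 0.0)/2 = 3.9 m; q_2 = 0.33 × 1.52 × 3.9 = 1.956 m³/s
w_3 = (9.2 − 5.5)/2 = 1.85 m; q_3 = 0.26 × 1.35 × 1.85 = 0.6494 m³/s
w_4 = (10.8 − 7.8)/2 = 1.5 m; q_4 = 0.42 × 1.74 × 1.5 = 1.096 m³/s
w_5 = (13.6 − 9.2)/2 = 2.2 m; q_5 = 0.36 × 1.63 × 2.2 = 1.291 m³/s
w_6 = (17.2 − 10.8)/2 = 3.2 m; q_6 = 0.35 × 1.47 × 3.2 = 1.646 m³/s
w_7 = (19.5 − 13.6)/2 = 2.95 m; q_7 = 0.29 × 0.74 × 2.95 = 0.6331 m³/s
Stations 1, 8 contribute zero (depth or velocity is 0).
Q = Σ qᵢ = 7.272 m³/s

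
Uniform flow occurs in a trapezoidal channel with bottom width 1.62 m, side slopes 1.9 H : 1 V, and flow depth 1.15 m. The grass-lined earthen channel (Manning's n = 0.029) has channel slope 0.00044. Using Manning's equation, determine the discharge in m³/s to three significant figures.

A = (b + z·y)·y = (1.62 + 1.9×1.15)×1.15 = 4.376 m²
P = b + 2y√(1+z²) = 1.62 + 2×1.15×√(1+1.9²) = 6.558 m
R = A/P = 4.376/6.558 = 0.6672 m
Q = (1/n)·A·R^(2/3)·S^(1/2) = (1/0.029) × 4.376 × 0.6672^(2/3) × 0.00044^(1/2) = 2.417 m³/s

2.42 m³/s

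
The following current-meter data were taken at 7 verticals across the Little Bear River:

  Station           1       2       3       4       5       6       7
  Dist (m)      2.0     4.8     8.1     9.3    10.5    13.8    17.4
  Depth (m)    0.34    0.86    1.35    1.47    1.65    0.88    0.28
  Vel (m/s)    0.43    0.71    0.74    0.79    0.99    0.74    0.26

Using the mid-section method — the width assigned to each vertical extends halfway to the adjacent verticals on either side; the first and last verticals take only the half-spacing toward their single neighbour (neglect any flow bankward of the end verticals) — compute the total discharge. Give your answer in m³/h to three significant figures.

42300 m³/h

w_1 = (4.8 − 2.0)/2 = 1.4 m; q_1 = 0.43 × 0.34 × 1.4 = 0.2047 m³/s
w_2 = (8.1 − 2.0)/2 = 3.05 m; q_2 = 0.71 × 0.86 × 3.05 = 1.862 m³/s
w_3 = (9.3 − 4.8)/2 = 2.25 m; q_3 = 0.74 × 1.35 × 2.25 = 2.248 m³/s
w_4 = (10.5 − 8.1)/2 = 1.2 m; q_4 = 0.79 × 1.47 × 1.2 = 1.394 m³/s
w_5 = (13.8 − 9.3)/2 = 2.25 m; q_5 = 0.99 × 1.65 × 2.25 = 3.675 m³/s
w_6 = (17.4 − 10.5)/2 = 3.45 m; q_6 = 0.74 × 0.88 × 3.45 = 2.247 m³/s
w_7 = (17.4 − 13.8)/2 = 1.8 m; q_7 = 0.26 × 0.28 × 1.8 = 0.1310 m³/s
Q = Σ qᵢ = 11.76 m³/s
= 11.76 × 3600 = 42340 m³/h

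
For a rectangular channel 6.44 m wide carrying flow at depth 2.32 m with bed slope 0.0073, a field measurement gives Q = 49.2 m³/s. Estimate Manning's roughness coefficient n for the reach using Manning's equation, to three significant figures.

A = b·y = 6.44 × 2.32 = 14.94 m²
P = b + 2y = 6.44 + 2×2.32 = 11.08 m
R = A/P = 14.94/11.08 = 1.348 m
n = (1/Q)·A·R^(2/3)·S^(1/2) = (1/49.2) × 14.94 × 1.221 × 0.08544 = 0.03167

0.0317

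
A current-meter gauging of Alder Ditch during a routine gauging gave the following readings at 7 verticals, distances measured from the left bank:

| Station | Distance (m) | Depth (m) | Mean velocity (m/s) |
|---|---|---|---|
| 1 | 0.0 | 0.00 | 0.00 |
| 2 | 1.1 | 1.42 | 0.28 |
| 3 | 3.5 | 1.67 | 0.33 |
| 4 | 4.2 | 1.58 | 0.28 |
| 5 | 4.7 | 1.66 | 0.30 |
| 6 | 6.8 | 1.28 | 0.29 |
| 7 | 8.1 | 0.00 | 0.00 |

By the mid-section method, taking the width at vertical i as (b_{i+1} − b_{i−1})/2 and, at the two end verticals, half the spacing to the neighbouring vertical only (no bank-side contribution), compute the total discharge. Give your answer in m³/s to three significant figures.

3.09 m³/s

w_2 = (3.5 − 0.0)/2 = 1.75 m; q_2 = 0.28 × 1.42 × 1.75 = 0.6958 m³/s
w_3 = (4.2 − 1.1)/2 = 1.55 m; q_3 = 0.33 × 1.67 × 1.55 = 0.8542 m³/s
w_4 = (4.7 − 3.5)/2 = 0.6 m; q_4 = 0.28 × 1.58 × 0.6 = 0.2654 m³/s
w_5 = (6.8 − 4.2)/2 = 1.3 m; q_5 = 0.30 × 1.66 × 1.3 = 0.6474 m³/s
w_6 = (8.1 − 4.7)/2 = 1.7 m; q_6 = 0.29 × 1.28 × 1.7 = 0.6310 m³/s
Stations 1, 7 contribute zero (depth or velocity is 0).
Q = Σ qᵢ = 3.094 m³/s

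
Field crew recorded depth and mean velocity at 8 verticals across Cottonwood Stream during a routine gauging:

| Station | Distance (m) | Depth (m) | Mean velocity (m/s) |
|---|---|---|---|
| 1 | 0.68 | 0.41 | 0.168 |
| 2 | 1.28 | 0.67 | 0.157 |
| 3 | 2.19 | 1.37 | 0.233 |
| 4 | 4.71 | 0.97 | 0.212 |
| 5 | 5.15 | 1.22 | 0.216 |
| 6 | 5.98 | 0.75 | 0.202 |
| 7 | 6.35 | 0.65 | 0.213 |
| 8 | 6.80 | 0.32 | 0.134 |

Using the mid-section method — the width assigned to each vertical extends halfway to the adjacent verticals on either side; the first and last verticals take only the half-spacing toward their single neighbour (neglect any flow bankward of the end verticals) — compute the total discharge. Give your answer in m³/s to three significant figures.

w_1 = (1.28 − 0.68)/2 = 0.3 m; q_1 = 0.168 × 0.41 × 0.3 = 0.02066 m³/s
w_2 = (2.19 − 0.68)/2 = 0.755 m; q_2 = 0.157 × 0.67 × 0.755 = 0.07942 m³/s
w_3 = (4.71 − 1.28)/2 = 1.715 m; q_3 = 0.233 × 1.37 × 1.715 = 0.5474 m³/s
w_4 = (5.15 − 2.19)/2 = 1.48 m; q_4 = 0.212 × 0.97 × 1.48 = 0.3043 m³/s
w_5 = (5.98 − 4.71)/2 = 0.635 m; q_5 = 0.216 × 1.22 × 0.635 = 0.1673 m³/s
w_6 = (6.35 − 5.15)/2 = 0.6 m; q_6 = 0.202 × 0.75 × 0.6 = 0.09090 m³/s
w_7 = (6.80 − 5.98)/2 = 0.41 m; q_7 = 0.213 × 0.65 × 0.41 = 0.05676 m³/s
w_8 = (6.80 − 6.35)/2 = 0.225 m; q_8 = 0.134 × 0.32 × 0.225 = 0.009648 m³/s
Q = Σ qᵢ = 1.277 m³/s

1.28 m³/s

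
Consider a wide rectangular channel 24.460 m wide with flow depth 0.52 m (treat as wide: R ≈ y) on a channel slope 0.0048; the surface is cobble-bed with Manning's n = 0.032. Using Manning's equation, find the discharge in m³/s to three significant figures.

A = b·y = 24.460 × 0.52 = 12.72 m²
Wide channel: R ≈ y = 0.52 m
Q = (1/n)·A·R^(2/3)·S^(1/2) = (1/0.032) × 12.72 × 0.5200^(2/3) × 0.0048^(1/2) = 17.81 m³/s

17.8 m³/s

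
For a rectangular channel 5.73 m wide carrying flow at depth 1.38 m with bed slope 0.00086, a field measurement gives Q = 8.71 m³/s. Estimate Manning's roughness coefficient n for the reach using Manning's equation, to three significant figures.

0.0254

A = b·y = 5.73 × 1.38 = 7.907 m²
P = b + 2y = 5.73 + 2×1.38 = 8.490 m
R = A/P = 7.907/8.490 = 0.9314 m
n = (1/Q)·A·R^(2/3)·S^(1/2) = (1/8.71) × 7.907 × 0.9537 × 0.02933 = 0.02539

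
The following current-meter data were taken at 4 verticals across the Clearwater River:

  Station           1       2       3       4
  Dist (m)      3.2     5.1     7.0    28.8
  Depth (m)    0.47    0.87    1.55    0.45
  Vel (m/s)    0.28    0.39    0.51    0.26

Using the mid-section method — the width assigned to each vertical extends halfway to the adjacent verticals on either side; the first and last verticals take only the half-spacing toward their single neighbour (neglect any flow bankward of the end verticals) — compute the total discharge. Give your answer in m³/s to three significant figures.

11.4 m³/s

w_1 = (5.1 − 3.2)/2 = 0.95 m; q_1 = 0.28 × 0.47 × 0.95 = 0.1250 m³/s
w_2 = (7.0 − 3.2)/2 = 1.9 m; q_2 = 0.39 × 0.87 × 1.9 = 0.6447 m³/s
w_3 = (28.8 − 5.1)/2 = 11.85 m; q_3 = 0.51 × 1.55 × 11.85 = 9.367 m³/s
w_4 = (28.8 − 7.0)/2 = 10.9 m; q_4 = 0.26 × 0.45 × 10.9 = 1.275 m³/s
Q = Σ qᵢ = 11.41 m³/s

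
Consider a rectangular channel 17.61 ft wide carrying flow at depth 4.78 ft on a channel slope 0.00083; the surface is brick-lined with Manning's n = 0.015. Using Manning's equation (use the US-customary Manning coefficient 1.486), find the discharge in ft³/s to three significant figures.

A = b·y = 17.61 × 4.78 = 84.18 ft²
P = b + 2y = 17.61 + 2×4.78 = 27.17 ft
R = A/P = 84.18/27.17 = 3.098 ft
Q = (1.486/n)·A·R^(2/3)·S^(1/2) = (1.486/0.015) × 84.18 × 3.098^(2/3) × 0.00083^(1/2) = 510.6 ft³/s

511 ft³/s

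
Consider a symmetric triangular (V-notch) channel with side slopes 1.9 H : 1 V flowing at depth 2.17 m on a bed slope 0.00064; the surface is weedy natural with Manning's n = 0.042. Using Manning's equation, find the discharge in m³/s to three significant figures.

5.24 m³/s

A = z·y² = 1.9×2.17² = 8.947 m²
P = 2y√(1+z²) = 2×2.17×√(1+1.9²) = 9.318 m
R = A/P = 8.947/9.318 = 0.9601 m
Q = (1/n)·A·R^(2/3)·S^(1/2) = (1/0.042) × 8.947 × 0.9601^(2/3) × 0.00064^(1/2) = 5.245 m³/s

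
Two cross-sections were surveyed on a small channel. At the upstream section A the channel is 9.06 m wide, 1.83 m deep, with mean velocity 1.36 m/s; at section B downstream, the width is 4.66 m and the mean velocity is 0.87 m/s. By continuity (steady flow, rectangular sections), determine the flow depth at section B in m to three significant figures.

Q = A₁V₁ = (9.06×1.83) × 1.36 = 22.55 m³/s
d₂ = Q/(b₂ V₂) = 22.55/(4.66×0.87) = 5.562 m

5.56 m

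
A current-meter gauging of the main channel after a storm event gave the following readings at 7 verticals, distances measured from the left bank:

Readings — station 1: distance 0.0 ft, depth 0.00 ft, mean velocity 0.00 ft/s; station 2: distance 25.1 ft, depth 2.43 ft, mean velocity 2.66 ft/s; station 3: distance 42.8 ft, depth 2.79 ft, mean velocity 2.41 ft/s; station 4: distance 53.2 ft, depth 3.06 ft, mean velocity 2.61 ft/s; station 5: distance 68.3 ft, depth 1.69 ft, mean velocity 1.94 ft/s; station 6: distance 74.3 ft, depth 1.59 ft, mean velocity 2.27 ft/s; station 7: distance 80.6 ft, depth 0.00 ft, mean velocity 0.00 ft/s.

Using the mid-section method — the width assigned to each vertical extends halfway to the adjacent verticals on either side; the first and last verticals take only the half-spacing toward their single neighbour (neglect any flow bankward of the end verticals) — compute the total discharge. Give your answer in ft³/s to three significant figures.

391 ft³/s

w_2 = (42.8 − 0.0)/2 = 21.4 ft; q_2 = 2.66 × 2.43 × 21.4 = 138.3 ft³/s
w_3 = (53.2 − 25.1)/2 = 14.05 ft; q_3 = 2.41 × 2.79 × 14.05 = 94.47 ft³/s
w_4 = (68.3 − 42.8)/2 = 12.75 ft; q_4 = 2.61 × 3.06 × 12.75 = 101.8 ft³/s
w_5 = (74.3 − 53.2)/2 = 10.55 ft; q_5 = 1.94 × 1.69 × 10.55 = 34.59 ft³/s
w_6 = (80.6 − 68.3)/2 = 6.15 ft; q_6 = 2.27 × 1.59 × 6.15 = 22.20 ft³/s
Stations 1, 7 contribute zero (depth or velocity is 0).
Q = Σ qᵢ = 391.4 ft³/s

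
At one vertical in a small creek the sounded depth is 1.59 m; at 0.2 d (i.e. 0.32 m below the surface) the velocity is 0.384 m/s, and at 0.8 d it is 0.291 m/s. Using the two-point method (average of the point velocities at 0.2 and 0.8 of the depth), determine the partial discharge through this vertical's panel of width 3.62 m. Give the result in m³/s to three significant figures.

v̄ = (0.384 + 0.291) / 2 = 0.3375 m/s
q = v̄ × d × w = 0.3375 × 1.59 × 3.62 = 1.943 m³/s

1.94 m³/s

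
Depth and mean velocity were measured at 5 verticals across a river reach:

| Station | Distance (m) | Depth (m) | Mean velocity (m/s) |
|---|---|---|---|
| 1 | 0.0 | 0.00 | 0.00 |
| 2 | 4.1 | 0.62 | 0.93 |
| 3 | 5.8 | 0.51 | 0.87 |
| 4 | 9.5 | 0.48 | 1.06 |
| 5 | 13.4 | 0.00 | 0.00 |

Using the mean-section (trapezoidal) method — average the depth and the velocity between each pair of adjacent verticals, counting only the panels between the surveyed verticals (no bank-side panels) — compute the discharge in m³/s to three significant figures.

Panel 1-2: Δb = 4.1 m, d̄ = (0.00+0.62)/2 = 0.31, v̄ = (0.00+0.93)/2 = 0.465 → q = 4.1×0.31×0.465 = 0.5910 m³/s
Panel 2-3: Δb = 1.7 m, d̄ = (0.62+0.51)/2 = 0.565, v̄ = (0.93+0.87)/2 = 0.9 → q = 1.7×0.565×0.9 = 0.8645 m³/s
Panel 3-4: Δb = 3.7 m, d̄ = (0.51+0.48)/2 = 0.495, v̄ = (0.87+1.06)/2 = 0.965 → q = 3.7×0.495×0.965 = 1.767 m³/s
Panel 4-5: Δb = 3.9 m, d̄ = (0.48+0.00)/2 = 0.24, v̄ = (1.06+0.00)/2 = 0.53 → q = 3.9×0.24×0.53 = 0.4961 m³/s
Q = Σ q = 3.719 m³/s

3.72 m³/s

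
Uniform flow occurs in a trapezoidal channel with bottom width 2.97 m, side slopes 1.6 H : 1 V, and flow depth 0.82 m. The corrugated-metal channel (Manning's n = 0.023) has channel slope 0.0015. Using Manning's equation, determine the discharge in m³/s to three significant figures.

A = (b + z·y)·y = (2.97 + 1.6×0.82)×0.82 = 3.511 m²
P = b + 2y√(1+z²) = 2.97 + 2×0.82×√(1+1.6²) = 6.064 m
R = A/P = 3.511/6.064 = 0.5790 m
Q = (1/n)·A·R^(2/3)·S^(1/2) = (1/0.023) × 3.511 × 0.5790^(2/3) × 0.0015^(1/2) = 4.107 m³/s

4.11 m³/s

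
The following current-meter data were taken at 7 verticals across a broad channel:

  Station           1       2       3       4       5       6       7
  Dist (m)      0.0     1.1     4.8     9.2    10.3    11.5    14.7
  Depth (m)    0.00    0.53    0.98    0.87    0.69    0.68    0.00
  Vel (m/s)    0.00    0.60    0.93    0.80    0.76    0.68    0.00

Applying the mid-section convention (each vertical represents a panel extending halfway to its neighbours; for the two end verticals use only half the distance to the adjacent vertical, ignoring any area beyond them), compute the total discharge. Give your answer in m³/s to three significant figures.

7.99 m³/s

w_2 = (4.8 − 0.0)/2 = 2.4 m; q_2 = 0.60 × 0.53 × 2.4 = 0.7632 m³/s
w_3 = (9.2 − 1.1)/2 = 4.05 m; q_3 = 0.93 × 0.98 × 4.05 = 3.691 m³/s
w_4 = (10.3 − 4.8)/2 = 2.75 m; q_4 = 0.80 × 0.87 × 2.75 = 1.914 m³/s
w_5 = (11.5 − 9.2)/2 = 1.15 m; q_5 = 0.76 × 0.69 × 1.15 = 0.6031 m³/s
w_6 = (14.7 − 10.3)/2 = 2.2 m; q_6 = 0.68 × 0.68 × 2.2 = 1.017 m³/s
Stations 1, 7 contribute zero (depth or velocity is 0).
Q = Σ qᵢ = 7.989 m³/s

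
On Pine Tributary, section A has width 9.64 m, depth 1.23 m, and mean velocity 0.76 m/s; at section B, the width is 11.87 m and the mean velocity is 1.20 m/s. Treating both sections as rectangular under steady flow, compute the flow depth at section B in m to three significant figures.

Q = A₁V₁ = (9.64×1.23) × 0.76 = 9.011 m³/s
d₂ = Q/(b₂ V₂) = 9.011/(11.87×1.20) = 0.6327 m

0.633 m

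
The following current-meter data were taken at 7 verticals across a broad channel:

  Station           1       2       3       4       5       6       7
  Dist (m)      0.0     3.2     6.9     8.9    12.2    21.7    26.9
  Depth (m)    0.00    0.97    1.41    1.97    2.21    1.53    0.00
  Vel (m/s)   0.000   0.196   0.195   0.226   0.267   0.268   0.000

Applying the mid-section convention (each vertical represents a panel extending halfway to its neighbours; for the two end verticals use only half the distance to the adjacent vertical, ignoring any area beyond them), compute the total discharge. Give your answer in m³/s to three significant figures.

9.41 m³/s

w_2 = (6.9 − 0.0)/2 = 3.45 m; q_2 = 0.196 × 0.97 × 3.45 = 0.6559 m³/s
w_3 = (8.9 − 3.2)/2 = 2.85 m; q_3 = 0.195 × 1.41 × 2.85 = 0.7836 m³/s
w_4 = (12.2 − 6.9)/2 = 2.65 m; q_4 = 0.226 × 1.97 × 2.65 = 1.180 m³/s
w_5 = (21.7 − 8.9)/2 = 6.4 m; q_5 = 0.267 × 2.21 × 6.4 = 3.776 m³/s
w_6 = (26.9 − 12.2)/2 = 7.35 m; q_6 = 0.268 × 1.53 × 7.35 = 3.014 m³/s
Stations 1, 7 contribute zero (depth or velocity is 0).
Q = Σ qᵢ = 9.410 m³/s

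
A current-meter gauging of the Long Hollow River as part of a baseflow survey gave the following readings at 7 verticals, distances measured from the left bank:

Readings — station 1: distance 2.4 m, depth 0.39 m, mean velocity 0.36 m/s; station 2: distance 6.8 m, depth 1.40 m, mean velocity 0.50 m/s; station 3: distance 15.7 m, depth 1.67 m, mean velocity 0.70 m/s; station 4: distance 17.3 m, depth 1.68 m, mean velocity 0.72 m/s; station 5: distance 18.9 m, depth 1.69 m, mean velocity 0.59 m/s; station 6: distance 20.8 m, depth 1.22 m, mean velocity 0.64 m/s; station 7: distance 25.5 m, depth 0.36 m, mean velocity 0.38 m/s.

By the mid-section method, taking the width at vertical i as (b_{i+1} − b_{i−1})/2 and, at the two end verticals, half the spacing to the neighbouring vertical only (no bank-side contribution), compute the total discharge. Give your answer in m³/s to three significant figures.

w_1 = (6.8 − 2.4)/2 = 2.2 m; q_1 = 0.36 × 0.39 × 2.2 = 0.3089 m³/s
w_2 = (15.7 − 2.4)/2 = 6.65 m; q_2 = 0.50 × 1.40 × 6.65 = 4.655 m³/s
w_3 = (17.3 − 6.8)/2 = 5.25 m; q_3 = 0.70 × 1.67 × 5.25 = 6.137 m³/s
w_4 = (18.9 − 15.7)/2 = 1.6 m; q_4 = 0.72 × 1.68 × 1.6 = 1.935 m³/s
w_5 = (20.8 − 17.3)/2 = 1.75 m; q_5 = 0.59 × 1.69 × 1.75 = 1.745 m³/s
w_6 = (25.5 − 18.9)/2 = 3.3 m; q_6 = 0.64 × 1.22 × 3.3 = 2.577 m³/s
w_7 = (25.5 − 20.8)/2 = 2.35 m; q_7 = 0.38 × 0.36 × 2.35 = 0.3215 m³/s
Q = Σ qᵢ = 17.68 m³/s

17.7 m³/s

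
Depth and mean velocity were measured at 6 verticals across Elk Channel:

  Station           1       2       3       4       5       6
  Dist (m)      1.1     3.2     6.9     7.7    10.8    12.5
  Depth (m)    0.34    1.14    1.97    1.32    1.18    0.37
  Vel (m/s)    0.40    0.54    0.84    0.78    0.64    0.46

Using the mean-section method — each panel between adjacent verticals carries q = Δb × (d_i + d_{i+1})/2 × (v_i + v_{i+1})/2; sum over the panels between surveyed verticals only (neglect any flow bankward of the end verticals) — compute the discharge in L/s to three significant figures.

Panel 1-2: Δb = 2.1 m, d̄ = (0.34+1.14)/2 = 0.74, v̄ = (0.40+0.54)/2 = 0.47 → q = 2.1×0.74×0.47 = 0.7304 m³/s
Panel 2-3: Δb = 3.7 m, d̄ = (1.14+1.97)/2 = 1.555, v̄ = (0.54+0.84)/2 = 0.69 → q = 3.7×1.555×0.69 = 3.970 m³/s
Panel 3-4: Δb = 0.8 m, d̄ = (1.97+1.32)/2 = 1.645, v̄ = (0.84+0.78)/2 = 0.81 → q = 0.8×1.645×0.81 = 1.066 m³/s
Panel 4-5: Δb = 3.1 m, d̄ = (1.32+1.18)/2 = 1.25, v̄ = (0.78+0.64)/2 = 0.71 → q = 3.1×1.25×0.71 = 2.751 m³/s
Panel 5-6: Δb = 1.7 m, d̄ = (1.18+0.37)/2 = 0.775, v̄ = (0.64+0.46)/2 = 0.55 → q = 1.7×0.775×0.55 = 0.7246 m³/s
Q = Σ q = 9.242 m³/s
= 9.242 × 1000 = 9242 L/s

9240 L/s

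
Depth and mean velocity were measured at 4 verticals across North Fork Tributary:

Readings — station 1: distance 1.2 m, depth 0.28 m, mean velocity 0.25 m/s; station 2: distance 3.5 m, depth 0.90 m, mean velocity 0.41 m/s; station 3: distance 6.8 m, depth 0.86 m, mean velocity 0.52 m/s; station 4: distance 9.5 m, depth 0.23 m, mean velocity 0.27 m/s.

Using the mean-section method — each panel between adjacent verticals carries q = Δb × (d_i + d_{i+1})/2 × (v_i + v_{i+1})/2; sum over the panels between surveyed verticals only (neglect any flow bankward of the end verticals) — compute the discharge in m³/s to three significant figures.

Panel 1-2: Δb = 2.3 m, d̄ = (0.28+0.90)/2 = 0.59, v̄ = (0.25+0.41)/2 = 0.33 → q = 2.3×0.59×0.33 = 0.4478 m³/s
Panel 2-3: Δb = 3.3 m, d̄ = (0.90+0.86)/2 = 0.88, v̄ = (0.41+0.52)/2 = 0.465 → q = 3.3×0.88×0.465 = 1.350 m³/s
Panel 3-4: Δb = 2.7 m, d̄ = (0.86+0.23)/2 = 0.545, v̄ = (0.52+0.27)/2 = 0.395 → q = 2.7×0.545×0.395 = 0.5812 m³/s
Q = Σ q = 2.379 m³/s

2.38 m³/s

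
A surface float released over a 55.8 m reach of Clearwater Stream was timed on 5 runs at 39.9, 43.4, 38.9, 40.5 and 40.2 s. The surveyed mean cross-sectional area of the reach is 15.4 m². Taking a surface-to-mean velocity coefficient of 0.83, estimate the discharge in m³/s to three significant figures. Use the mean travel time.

t̄ = (39.9 + 43.4 + 38.9 + 40.5 + 40.2) / 5 = 40.58 s
v_surface = L / t̄ = 55.8 / 40.58 = 1.375 m/s
v_mean = 0.83 × 1.375 = 1.141 m/s
Q = A × v_mean = 15.4 × 1.141 = 17.58 m³/s

17.6 m³/s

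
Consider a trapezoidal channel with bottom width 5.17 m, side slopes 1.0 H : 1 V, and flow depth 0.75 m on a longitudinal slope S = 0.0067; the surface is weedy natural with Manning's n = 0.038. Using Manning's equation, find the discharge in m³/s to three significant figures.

A = (b + z·y)·y = (5.17 + 1.0×0.75)×0.75 = 4.440 m²
P = b + 2y√(1+z²) = 5.17 + 2×0.75×√(1+1.0²) = 7.291 m
R = A/P = 4.440/7.291 = 0.6089 m
Q = (1/n)·A·R^(2/3)·S^(1/2) = (1/0.038) × 4.440 × 0.6089^(2/3) × 0.0067^(1/2) = 6.871 m³/s

6.87 m³/s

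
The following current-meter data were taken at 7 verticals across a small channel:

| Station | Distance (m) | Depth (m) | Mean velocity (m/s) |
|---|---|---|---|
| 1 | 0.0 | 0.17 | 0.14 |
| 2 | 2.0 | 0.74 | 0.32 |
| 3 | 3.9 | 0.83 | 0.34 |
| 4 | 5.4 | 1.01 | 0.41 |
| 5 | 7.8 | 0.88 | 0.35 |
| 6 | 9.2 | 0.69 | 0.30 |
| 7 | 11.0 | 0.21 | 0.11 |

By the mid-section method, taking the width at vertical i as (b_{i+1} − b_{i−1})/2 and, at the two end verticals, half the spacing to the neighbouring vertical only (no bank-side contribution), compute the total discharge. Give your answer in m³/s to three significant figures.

2.71 m³/s

w_1 = (2.0 − 0.0)/2 = 1 m; q_1 = 0.14 × 0.17 × 1 = 0.02380 m³/s
w_2 = (3.9 − 0.0)/2 = 1.95 m; q_2 = 0.32 × 0.74 × 1.95 = 0.4618 m³/s
w_3 = (5.4 − 2.0)/2 = 1.7 m; q_3 = 0.34 × 0.83 × 1.7 = 0.4797 m³/s
w_4 = (7.8 − 3.9)/2 = 1.95 m; q_4 = 0.41 × 1.01 × 1.95 = 0.8075 m³/s
w_5 = (9.2 − 5.4)/2 = 1.9 m; q_5 = 0.35 × 0.88 × 1.9 = 0.5852 m³/s
w_6 = (11.0 − 7.8)/2 = 1.6 m; q_6 = 0.30 × 0.69 × 1.6 = 0.3312 m³/s
w_7 = (11.0 − 9.2)/2 = 0.9 m; q_7 = 0.11 × 0.21 × 0.9 = 0.02079 m³/s
Q = Σ qᵢ = 2.710 m³/s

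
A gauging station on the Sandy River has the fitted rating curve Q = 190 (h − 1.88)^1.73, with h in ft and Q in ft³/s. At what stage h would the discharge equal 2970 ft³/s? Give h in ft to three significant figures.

h − h₀ = (Q/C)^(1/b) = (2970/190)^(1/1.73) = 4.900 ft
h = 1.88 + 4.900 = 6.780 ft

6.78 ft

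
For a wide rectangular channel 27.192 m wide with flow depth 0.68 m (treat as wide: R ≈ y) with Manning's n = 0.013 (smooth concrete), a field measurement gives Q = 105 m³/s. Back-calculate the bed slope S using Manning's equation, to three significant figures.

0.00911

A = b·y = 27.192 × 0.68 = 18.49 m²
Wide channel: R ≈ y = 0.68 m
S = (Q·n / (1·A·R^(2/3)))² = (105×0.013 / (1×18.49×0.7733))² = 0.009114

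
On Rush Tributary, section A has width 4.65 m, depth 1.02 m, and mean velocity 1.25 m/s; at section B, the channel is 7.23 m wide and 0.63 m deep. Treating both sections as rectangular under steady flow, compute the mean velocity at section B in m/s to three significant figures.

Q = A₁V₁ = (4.65×1.02) × 1.25 = 5.929 m³/s
A₂ = 7.23 × 0.63 = 4.555 m²
V₂ = Q/A₂ = 5.929/4.555 = 1.302 m/s

1.30 m/s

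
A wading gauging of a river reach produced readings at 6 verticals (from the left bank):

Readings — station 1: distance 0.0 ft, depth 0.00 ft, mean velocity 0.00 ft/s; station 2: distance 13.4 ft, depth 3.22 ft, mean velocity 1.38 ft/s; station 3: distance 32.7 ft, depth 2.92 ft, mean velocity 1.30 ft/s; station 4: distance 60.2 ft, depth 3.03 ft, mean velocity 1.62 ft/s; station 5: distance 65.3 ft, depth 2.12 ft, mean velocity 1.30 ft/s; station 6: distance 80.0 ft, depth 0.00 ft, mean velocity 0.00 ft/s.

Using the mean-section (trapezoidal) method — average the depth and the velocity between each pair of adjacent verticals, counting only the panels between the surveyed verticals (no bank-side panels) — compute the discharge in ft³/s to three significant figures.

243 ft³/s

Panel 1-2: Δb = 13.4 ft, d̄ = (0.00+3.22)/2 = 1.61, v̄ = (0.00+1.38)/2 = 0.69 → q = 13.4×1.61×0.69 = 14.89 ft³/s
Panel 2-3: Δb = 19.3 ft, d̄ = (3.22+2.92)/2 = 3.07, v̄ = (1.38+1.30)/2 = 1.34 → q = 19.3×3.07×1.34 = 79.40 ft³/s
Panel 3-4: Δb = 27.5 ft, d̄ = (2.92+3.03)/2 = 2.975, v̄ = (1.30+1.62)/2 = 1.46 → q = 27.5×2.975×1.46 = 119.4 ft³/s
Panel 4-5: Δb = 5.1 ft, d̄ = (3.03+2.12)/2 = 2.575, v̄ = (1.62+1.30)/2 = 1.46 → q = 5.1×2.575×1.46 = 19.17 ft³/s
Panel 5-6: Δb = 14.7 ft, d̄ = (2.12+0.00)/2 = 1.06, v̄ = (1.30+0.00)/2 = 0.65 → q = 14.7×1.06×0.65 = 10.13 ft³/s
Q = Σ q = 243.0 ft³/s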